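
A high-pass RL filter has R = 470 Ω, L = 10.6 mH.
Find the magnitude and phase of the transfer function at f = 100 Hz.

Step 1 — Angular frequency: ω = 2π·100 = 628.3 rad/s.
Step 2 — Transfer function: H(jω) = jωL/(R + jωL).
Step 3 — Numerator jωL = j·6.66; denominator R + jωL = 470 + j6.66.
Step 4 — H = 0.0002008 + j0.01417.
Step 5 — Magnitude: |H| = 0.01417 (-37.0 dB); phase: φ = 89.2°.

|H| = 0.01417 (-37.0 dB), φ = 89.2°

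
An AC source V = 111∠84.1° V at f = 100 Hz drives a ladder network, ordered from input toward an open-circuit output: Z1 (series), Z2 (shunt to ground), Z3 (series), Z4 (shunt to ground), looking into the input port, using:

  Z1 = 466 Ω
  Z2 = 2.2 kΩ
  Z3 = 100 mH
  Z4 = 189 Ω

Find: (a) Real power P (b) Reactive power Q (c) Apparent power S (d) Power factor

Step 1 — Angular frequency: ω = 2π·f = 2π·100 = 628.3 rad/s.
Step 2 — Component impedances:
  Z1: Z = R = 466 Ω
  Z2: Z = R = 2200 Ω
  Z3: Z = jωL = j·628.3·0.1 = 0 + j62.83 Ω
  Z4: Z = R = 189 Ω
Step 3 — Ladder network (open output): work backward from the far end, alternating series and parallel combinations. Z_in = 641.4 + j53.25 Ω = 643.7∠4.7° Ω.
Step 4 — Source phasor: V = 111∠84.1° V = 11.41 + j110.4 V.
Step 5 — Current: I = V / Z = 0.03186 + j0.1695 A = 0.1725∠79.4° A.
Step 6 — Complex power: S = V·I* = 19.08 + j1.584 VA.
Step 7 — Real power: P = Re(S) = 19.08 W.
Step 8 — Reactive power: Q = Im(S) = 1.584 VAR.
Step 9 — Apparent power: |S| = 19.14 VA.
Step 10 — Power factor: PF = P/|S| = 0.9966 (lagging).

(a) P = 19.08 W  (b) Q = 1.584 VAR  (c) S = 19.14 VA  (d) PF = 0.9966 (lagging)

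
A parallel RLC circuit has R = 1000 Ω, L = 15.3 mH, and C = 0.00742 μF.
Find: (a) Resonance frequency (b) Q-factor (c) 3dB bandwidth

Step 1 — Resonance: ω₀ = 1/√(LC) = 1/√(0.0153·7.42e-09) = 9.385e+04 rad/s.
Step 2 — f₀ = ω₀/(2π) = 1.494e+04 Hz.
Step 3 — Parallel Q: Q = R/(ω₀L) = 1000/(9.385e+04·0.0153) = 0.6964.
Step 4 — Bandwidth: Δω = ω₀/Q = 1.348e+05 rad/s; BW = Δω/(2π) = 2.145e+04 Hz.

(a) f₀ = 1.494e+04 Hz  (b) Q = 0.6964  (c) BW = 2.145e+04 Hz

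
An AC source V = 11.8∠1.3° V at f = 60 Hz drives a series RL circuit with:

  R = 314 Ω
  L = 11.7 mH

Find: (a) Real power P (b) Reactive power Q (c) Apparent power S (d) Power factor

Step 1 — Angular frequency: ω = 2π·f = 2π·60 = 377 rad/s.
Step 2 — Component impedances:
  R: Z = R = 314 Ω
  L: Z = jωL = j·377·0.0117 = 0 + j4.411 Ω
Step 3 — Series combination: Z_total = R + L = 314 + j4.411 Ω = 314∠0.8° Ω.
Step 4 — Source phasor: V = 11.8∠1.3° V = 11.8 + j0.2677 V.
Step 5 — Current: I = V / Z = 0.03757 + j0.0003248 A = 0.03758∠0.5° A.
Step 6 — Complex power: S = V·I* = 0.4434 + j0.006228 VA.
Step 7 — Real power: P = Re(S) = 0.4434 W.
Step 8 — Reactive power: Q = Im(S) = 0.006228 VAR.
Step 9 — Apparent power: |S| = 0.4434 VA.
Step 10 — Power factor: PF = P/|S| = 0.9999 (lagging).

(a) P = 0.4434 W  (b) Q = 0.006228 VAR  (c) S = 0.4434 VA  (d) PF = 0.9999 (lagging)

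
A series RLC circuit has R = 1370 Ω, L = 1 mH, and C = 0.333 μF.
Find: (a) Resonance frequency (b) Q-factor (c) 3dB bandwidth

Step 1 — Resonance condition Im(Z)=0 gives ω₀ = 1/√(LC).
Step 2 — ω₀ = 1/√(0.001·3.33e-07) = 5.48e+04 rad/s.
Step 3 — f₀ = ω₀/(2π) = 8722 Hz.
Step 4 — Series Q: Q = ω₀L/R = 5.48e+04·0.001/1370 = 0.04.
Step 5 — 3dB bandwidth: Δω = ω₀/Q = 1.37e+06 rad/s; BW = Δω/(2π) = 2.18e+05 Hz.

(a) f₀ = 8722 Hz  (b) Q = 0.04  (c) BW = 2.18e+05 Hz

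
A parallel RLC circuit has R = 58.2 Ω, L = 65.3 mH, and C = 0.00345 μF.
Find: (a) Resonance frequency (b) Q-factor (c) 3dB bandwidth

Step 1 — Resonance: ω₀ = 1/√(LC) = 1/√(0.0653·3.45e-09) = 6.662e+04 rad/s.
Step 2 — f₀ = ω₀/(2π) = 1.06e+04 Hz.
Step 3 — Parallel Q: Q = R/(ω₀L) = 58.2/(6.662e+04·0.0653) = 0.01338.
Step 4 — Bandwidth: Δω = ω₀/Q = 4.98e+06 rad/s; BW = Δω/(2π) = 7.926e+05 Hz.

(a) f₀ = 1.06e+04 Hz  (b) Q = 0.01338  (c) BW = 7.926e+05 Hz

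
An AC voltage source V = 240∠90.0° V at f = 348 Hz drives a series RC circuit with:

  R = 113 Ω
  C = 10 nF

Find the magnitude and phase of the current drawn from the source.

Step 1 — Angular frequency: ω = 2π·f = 2π·348 = 2187 rad/s.
Step 2 — Component impedances:
  R: Z = R = 113 Ω
  C: Z = 1/(jωC) = -j/(ω·C) = 0 - j4.573e+04 Ω
Step 3 — Series combination: Z_total = R + C = 113 - j4.573e+04 Ω = 4.573e+04∠-89.9° Ω.
Step 4 — Source phasor: V = 240∠90.0° V = 0 + j240 V.
Step 5 — Ohm's law: I = V / Z_total = (0 + j240) / (113 - j4.573e+04) = -0.005248 + j1.297e-05 A.
Step 6 — Convert to polar: |I| = 0.005248 A, ∠I = 179.9°.

I = 0.005248∠179.9° A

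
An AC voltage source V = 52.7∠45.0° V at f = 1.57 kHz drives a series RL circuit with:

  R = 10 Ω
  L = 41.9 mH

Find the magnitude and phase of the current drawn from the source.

Step 1 — Angular frequency: ω = 2π·f = 2π·1570 = 9865 rad/s.
Step 2 — Component impedances:
  R: Z = R = 10 Ω
  L: Z = jωL = j·9865·0.0419 = 0 + j413.3 Ω
Step 3 — Series combination: Z_total = R + L = 10 + j413.3 Ω = 413.4∠88.6° Ω.
Step 4 — Source phasor: V = 52.7∠45.0° V = 37.26 + j37.26 V.
Step 5 — Ohm's law: I = V / Z_total = (37.26 + j37.26) / (10 + j413.3) = 0.09228 - j0.08792 A.
Step 6 — Convert to polar: |I| = 0.1275 A, ∠I = -43.6°.

I = 0.1275∠-43.6° A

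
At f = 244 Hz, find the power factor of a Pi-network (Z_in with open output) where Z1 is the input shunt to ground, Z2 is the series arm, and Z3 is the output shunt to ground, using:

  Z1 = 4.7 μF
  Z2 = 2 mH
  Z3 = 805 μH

Step 1 — Angular frequency: ω = 2π·f = 2π·244 = 1533 rad/s.
Step 2 — Component impedances:
  Z1: Z = 1/(jωC) = -j/(ω·C) = 0 - j138.8 Ω
  Z2: Z = jωL = j·1533·0.002 = 0 + j3.066 Ω
  Z3: Z = jωL = j·1533·0.000805 = 0 + j1.234 Ω
Step 3 — With open output, the series arm Z2 and the output shunt Z3 appear in series to ground: Z2 + Z3 = 0 + j4.3 Ω.
Step 4 — Parallel with input shunt Z1: Z_in = Z1 || (Z2 + Z3) = 0 + j4.438 Ω = 4.438∠90.0° Ω.
Step 5 — Power factor: PF = cos(φ) = Re(Z)/|Z| = -0/4.438 = -0.
Step 6 — Type: Im(Z) = 4.438 ⇒ lagging (phase φ = 90.0°).

PF = -0 (lagging, φ = 90.0°)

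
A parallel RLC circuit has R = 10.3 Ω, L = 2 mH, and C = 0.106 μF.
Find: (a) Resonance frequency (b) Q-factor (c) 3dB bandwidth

Step 1 — Resonance: ω₀ = 1/√(LC) = 1/√(0.002·1.06e-07) = 6.868e+04 rad/s.
Step 2 — f₀ = ω₀/(2π) = 1.093e+04 Hz.
Step 3 — Parallel Q: Q = R/(ω₀L) = 10.3/(6.868e+04·0.002) = 0.07499.
Step 4 — Bandwidth: Δω = ω₀/Q = 9.159e+05 rad/s; BW = Δω/(2π) = 1.458e+05 Hz.

(a) f₀ = 1.093e+04 Hz  (b) Q = 0.07499  (c) BW = 1.458e+05 Hz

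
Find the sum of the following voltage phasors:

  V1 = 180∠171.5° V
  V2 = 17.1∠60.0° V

Step 1 — Convert each phasor to rectangular form:
  V1 = 180·(cos(171.5°) + j·sin(171.5°)) = -178 + j26.61 V
  V2 = 17.1·(cos(60.0°) + j·sin(60.0°)) = 8.55 + j14.81 V
Step 2 — Sum components: V_total = -169.5 + j41.41 V.
Step 3 — Convert to polar: |V_total| = 174.5 V, ∠V_total = 166.3°.

V_total = 174.5∠166.3° V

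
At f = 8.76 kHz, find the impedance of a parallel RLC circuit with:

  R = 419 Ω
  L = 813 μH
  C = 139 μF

Step 1 — Angular frequency: ω = 2π·f = 2π·8760 = 5.504e+04 rad/s.
Step 2 — Component impedances:
  R: Z = R = 419 Ω
  L: Z = jωL = j·5.504e+04·0.000813 = 0 + j44.75 Ω
  C: Z = 1/(jωC) = -j/(ω·C) = 0 - j0.1307 Ω
Step 3 — Parallel combination: 1/Z_total = 1/R + 1/L + 1/C; Z_total = 4.101e-05 - j0.1311 Ω = 0.1311∠-90.0° Ω.

Z = 4.101e-05 - j0.1311 Ω = 0.1311∠-90.0° Ω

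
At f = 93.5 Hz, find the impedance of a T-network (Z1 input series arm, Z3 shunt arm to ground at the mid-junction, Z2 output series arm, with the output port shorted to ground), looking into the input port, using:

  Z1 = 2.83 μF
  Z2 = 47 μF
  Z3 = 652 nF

Step 1 — Angular frequency: ω = 2π·f = 2π·93.5 = 587.5 rad/s.
Step 2 — Component impedances:
  Z1: Z = 1/(jωC) = -j/(ω·C) = 0 - j601.5 Ω
  Z2: Z = 1/(jωC) = -j/(ω·C) = 0 - j36.22 Ω
  Z3: Z = 1/(jωC) = -j/(ω·C) = 0 - j2611 Ω
Step 3 — With the output port shorted to ground, the output series arm Z2 runs from the junction to ground; the shunt arm Z3 also runs from the junction to ground. They appear in parallel: Z3 || Z2 = 0 - j35.72 Ω.
Step 4 — Series with input arm Z1: Z_in = Z1 + (Z3 || Z2) = 0 - j637.2 Ω = 637.2∠-90.0° Ω.

Z = 0 - j637.2 Ω = 637.2∠-90.0° Ω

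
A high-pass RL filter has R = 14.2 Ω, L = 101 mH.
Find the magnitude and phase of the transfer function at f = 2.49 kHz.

Step 1 — Angular frequency: ω = 2π·2490 = 1.565e+04 rad/s.
Step 2 — Transfer function: H(jω) = jωL/(R + jωL).
Step 3 — Numerator jωL = j·1580; denominator R + jωL = 14.2 + j1580.
Step 4 — H = 0.9999 + j0.008986.
Step 5 — Magnitude: |H| = 1 (-0.0 dB); phase: φ = 0.5°.

|H| = 1 (-0.0 dB), φ = 0.5°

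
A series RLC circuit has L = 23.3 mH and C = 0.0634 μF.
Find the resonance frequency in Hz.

Step 1 — Resonance condition Im(Z)=0 gives ω₀ = 1/√(LC).
Step 2 — ω₀ = 1/√(0.0233·6.34e-08) = 2.602e+04 rad/s.
Step 3 — f₀ = ω₀/(2π) = 4141 Hz.

f₀ = 4141 Hz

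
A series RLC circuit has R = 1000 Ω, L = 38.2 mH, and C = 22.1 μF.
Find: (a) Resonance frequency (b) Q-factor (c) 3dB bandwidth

Step 1 — Resonance: ω₀ = 1/√(LC) = 1/√(0.0382·2.21e-05) = 1088 rad/s.
Step 2 — f₀ = ω₀/(2π) = 173.2 Hz.
Step 3 — Series Q: Q = ω₀L/R = 1088·0.0382/1000 = 0.04158.
Step 4 — Bandwidth: Δω = ω₀/Q = 2.618e+04 rad/s; BW = Δω/(2π) = 4166 Hz.

(a) f₀ = 173.2 Hz  (b) Q = 0.04158  (c) BW = 4166 Hz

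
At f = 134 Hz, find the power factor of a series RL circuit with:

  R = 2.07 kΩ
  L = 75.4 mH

Step 1 — Angular frequency: ω = 2π·f = 2π·134 = 841.9 rad/s.
Step 2 — Component impedances:
  R: Z = R = 2070 Ω
  L: Z = jωL = j·841.9·0.0754 = 0 + j63.48 Ω
Step 3 — Series combination: Z_total = R + L = 2070 + j63.48 Ω = 2071∠1.8° Ω.
Step 4 — Power factor: PF = cos(φ) = Re(Z)/|Z| = 2070/2071 = 0.9995.
Step 5 — Type: Im(Z) = 63.48 ⇒ lagging (phase φ = 1.8°).

PF = 0.9995 (lagging, φ = 1.8°)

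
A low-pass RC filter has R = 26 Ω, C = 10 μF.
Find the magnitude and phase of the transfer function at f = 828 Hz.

Step 1 — Angular frequency: ω = 2π·828 = 5202 rad/s.
Step 2 — Transfer function: H(jω) = 1/(1 + jωRC).
Step 3 — Denominator: 1 + jωRC = 1 + j·5202·26·1e-05 = 1 + j1.353.
Step 4 — H = 0.3534 - j0.478.
Step 5 — Magnitude: |H| = 0.5945 (-4.5 dB); phase: φ = -53.5°.

|H| = 0.5945 (-4.5 dB), φ = -53.5°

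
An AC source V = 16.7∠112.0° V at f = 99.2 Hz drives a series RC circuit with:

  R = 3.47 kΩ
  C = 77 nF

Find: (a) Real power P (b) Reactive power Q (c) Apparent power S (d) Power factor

Step 1 — Angular frequency: ω = 2π·f = 2π·99.2 = 623.3 rad/s.
Step 2 — Component impedances:
  R: Z = R = 3470 Ω
  C: Z = 1/(jωC) = -j/(ω·C) = 0 - j2.084e+04 Ω
Step 3 — Series combination: Z_total = R + C = 3470 - j2.084e+04 Ω = 2.112e+04∠-80.5° Ω.
Step 4 — Source phasor: V = 16.7∠112.0° V = -6.256 + j15.48 V.
Step 5 — Current: I = V / Z = -0.0007717 - j0.0001717 A = 0.0007906∠-167.5° A.
Step 6 — Complex power: S = V·I* = 0.002169 - j0.01302 VA.
Step 7 — Real power: P = Re(S) = 0.002169 W.
Step 8 — Reactive power: Q = Im(S) = -0.01302 VAR.
Step 9 — Apparent power: |S| = 0.0132 VA.
Step 10 — Power factor: PF = P/|S| = 0.1643 (leading).

(a) P = 0.002169 W  (b) Q = -0.01302 VAR  (c) S = 0.0132 VA  (d) PF = 0.1643 (leading)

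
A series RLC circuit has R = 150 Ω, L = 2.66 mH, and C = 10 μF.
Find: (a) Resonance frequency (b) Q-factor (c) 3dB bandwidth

Step 1 — Resonance: ω₀ = 1/√(LC) = 1/√(0.00266·1e-05) = 6131 rad/s.
Step 2 — f₀ = ω₀/(2π) = 975.8 Hz.
Step 3 — Series Q: Q = ω₀L/R = 6131·0.00266/150 = 0.1087.
Step 4 — Bandwidth: Δω = ω₀/Q = 5.639e+04 rad/s; BW = Δω/(2π) = 8975 Hz.

(a) f₀ = 975.8 Hz  (b) Q = 0.1087  (c) BW = 8975 Hz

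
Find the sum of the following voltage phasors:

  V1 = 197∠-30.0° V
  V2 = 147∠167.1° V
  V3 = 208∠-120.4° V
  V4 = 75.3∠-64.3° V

Step 1 — Convert each phasor to rectangular form:
  V1 = 197·(cos(-30.0°) + j·sin(-30.0°)) = 170.6 - j98.5 V
  V2 = 147·(cos(167.1°) + j·sin(167.1°)) = -143.3 + j32.82 V
  V3 = 208·(cos(-120.4°) + j·sin(-120.4°)) = -105.3 - j179.4 V
  V4 = 75.3·(cos(-64.3°) + j·sin(-64.3°)) = 32.65 - j67.85 V
Step 2 — Sum components: V_total = -45.28 - j312.9 V.
Step 3 — Convert to polar: |V_total| = 316.2 V, ∠V_total = -98.2°.

V_total = 316.2∠-98.2° V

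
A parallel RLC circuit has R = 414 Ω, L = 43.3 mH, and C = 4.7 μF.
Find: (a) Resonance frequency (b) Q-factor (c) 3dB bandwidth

Step 1 — Resonance: ω₀ = 1/√(LC) = 1/√(0.0433·4.7e-06) = 2217 rad/s.
Step 2 — f₀ = ω₀/(2π) = 352.8 Hz.
Step 3 — Parallel Q: Q = R/(ω₀L) = 414/(2217·0.0433) = 4.313.
Step 4 — Bandwidth: Δω = ω₀/Q = 513.9 rad/s; BW = Δω/(2π) = 81.79 Hz.

(a) f₀ = 352.8 Hz  (b) Q = 4.313  (c) BW = 81.79 Hz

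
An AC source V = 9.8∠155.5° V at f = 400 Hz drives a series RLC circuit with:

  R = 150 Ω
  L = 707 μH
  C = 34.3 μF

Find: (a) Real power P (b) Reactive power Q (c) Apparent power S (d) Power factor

Step 1 — Angular frequency: ω = 2π·f = 2π·400 = 2513 rad/s.
Step 2 — Component impedances:
  R: Z = R = 150 Ω
  L: Z = jωL = j·2513·0.000707 = 0 + j1.777 Ω
  C: Z = 1/(jωC) = -j/(ω·C) = 0 - j11.6 Ω
Step 3 — Series combination: Z_total = R + L + C = 150 - j9.823 Ω = 150.3∠-3.7° Ω.
Step 4 — Source phasor: V = 9.8∠155.5° V = -8.918 + j4.064 V.
Step 5 — Current: I = V / Z = -0.06096 + j0.0231 A = 0.06519∠159.2° A.
Step 6 — Complex power: S = V·I* = 0.6375 - j0.04175 VA.
Step 7 — Real power: P = Re(S) = 0.6375 W.
Step 8 — Reactive power: Q = Im(S) = -0.04175 VAR.
Step 9 — Apparent power: |S| = 0.6389 VA.
Step 10 — Power factor: PF = P/|S| = 0.9979 (leading).

(a) P = 0.6375 W  (b) Q = -0.04175 VAR  (c) S = 0.6389 VA  (d) PF = 0.9979 (leading)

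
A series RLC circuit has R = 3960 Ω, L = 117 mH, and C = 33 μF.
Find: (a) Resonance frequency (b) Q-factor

Step 1 — Resonance condition Im(Z)=0 gives ω₀ = 1/√(LC).
Step 2 — ω₀ = 1/√(0.117·3.3e-05) = 508.9 rad/s.
Step 3 — f₀ = ω₀/(2π) = 81 Hz.
Step 4 — Series Q: Q = ω₀L/R = 508.9·0.117/3960 = 0.01504.

(a) f₀ = 81 Hz  (b) Q = 0.01504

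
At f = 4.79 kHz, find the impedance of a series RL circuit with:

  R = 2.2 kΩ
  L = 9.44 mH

Step 1 — Angular frequency: ω = 2π·f = 2π·4790 = 3.01e+04 rad/s.
Step 2 — Component impedances:
  R: Z = R = 2200 Ω
  L: Z = jωL = j·3.01e+04·0.00944 = 0 + j284.1 Ω
Step 3 — Series combination: Z_total = R + L = 2200 + j284.1 Ω = 2218∠7.4° Ω.

Z = 2200 + j284.1 Ω = 2218∠7.4° Ω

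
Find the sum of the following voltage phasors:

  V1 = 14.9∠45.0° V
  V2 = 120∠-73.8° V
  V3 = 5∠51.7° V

Step 1 — Convert each phasor to rectangular form:
  V1 = 14.9·(cos(45.0°) + j·sin(45.0°)) = 10.54 + j10.54 V
  V2 = 120·(cos(-73.8°) + j·sin(-73.8°)) = 33.48 - j115.2 V
  V3 = 5·(cos(51.7°) + j·sin(51.7°)) = 3.099 + j3.924 V
Step 2 — Sum components: V_total = 47.11 - j100.8 V.
Step 3 — Convert to polar: |V_total| = 111.2 V, ∠V_total = -64.9°.

V_total = 111.2∠-64.9° V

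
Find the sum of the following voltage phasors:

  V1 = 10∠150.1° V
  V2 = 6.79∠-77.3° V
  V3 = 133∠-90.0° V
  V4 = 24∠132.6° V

Step 1 — Convert each phasor to rectangular form:
  V1 = 10·(cos(150.1°) + j·sin(150.1°)) = -8.669 + j4.985 V
  V2 = 6.79·(cos(-77.3°) + j·sin(-77.3°)) = 1.493 - j6.624 V
  V3 = 133·(cos(-90.0°) + j·sin(-90.0°)) = 0 - j133 V
  V4 = 24·(cos(132.6°) + j·sin(132.6°)) = -16.25 + j17.67 V
Step 2 — Sum components: V_total = -23.42 - j117 V.
Step 3 — Convert to polar: |V_total| = 119.3 V, ∠V_total = -101.3°.

V_total = 119.3∠-101.3° V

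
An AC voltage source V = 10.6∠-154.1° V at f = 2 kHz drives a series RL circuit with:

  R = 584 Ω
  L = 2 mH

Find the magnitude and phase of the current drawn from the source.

Step 1 — Angular frequency: ω = 2π·f = 2π·2000 = 1.257e+04 rad/s.
Step 2 — Component impedances:
  R: Z = R = 584 Ω
  L: Z = jωL = j·1.257e+04·0.002 = 0 + j25.13 Ω
Step 3 — Series combination: Z_total = R + L = 584 + j25.13 Ω = 584.5∠2.5° Ω.
Step 4 — Source phasor: V = 10.6∠-154.1° V = -9.535 - j4.63 V.
Step 5 — Ohm's law: I = V / Z_total = (-9.535 - j4.63) / (584 + j25.13) = -0.01664 - j0.007212 A.
Step 6 — Convert to polar: |I| = 0.01813 A, ∠I = -156.6°.

I = 0.01813∠-156.6° A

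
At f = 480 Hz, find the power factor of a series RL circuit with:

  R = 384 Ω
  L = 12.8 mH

Step 1 — Angular frequency: ω = 2π·f = 2π·480 = 3016 rad/s.
Step 2 — Component impedances:
  R: Z = R = 384 Ω
  L: Z = jωL = j·3016·0.0128 = 0 + j38.6 Ω
Step 3 — Series combination: Z_total = R + L = 384 + j38.6 Ω = 385.9∠5.7° Ω.
Step 4 — Power factor: PF = cos(φ) = Re(Z)/|Z| = 384/385.94 = 0.995.
Step 5 — Type: Im(Z) = 38.6 ⇒ lagging (phase φ = 5.7°).

PF = 0.995 (lagging, φ = 5.7°)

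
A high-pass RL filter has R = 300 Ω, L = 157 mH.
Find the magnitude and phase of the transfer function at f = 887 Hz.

Step 1 — Angular frequency: ω = 2π·887 = 5573 rad/s.
Step 2 — Transfer function: H(jω) = jωL/(R + jωL).
Step 3 — Numerator jωL = j·875; denominator R + jωL = 300 + j875.
Step 4 — H = 0.8948 + j0.3068.
Step 5 — Magnitude: |H| = 0.9459 (-0.5 dB); phase: φ = 18.9°.

|H| = 0.9459 (-0.5 dB), φ = 18.9°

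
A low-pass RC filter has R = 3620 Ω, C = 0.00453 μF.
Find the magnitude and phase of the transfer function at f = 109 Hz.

Step 1 — Angular frequency: ω = 2π·109 = 684.9 rad/s.
Step 2 — Transfer function: H(jω) = 1/(1 + jωRC).
Step 3 — Denominator: 1 + jωRC = 1 + j·684.9·3620·4.53e-09 = 1 + j0.01123.
Step 4 — H = 0.9999 - j0.01123.
Step 5 — Magnitude: |H| = 0.9999 (-0.0 dB); phase: φ = -0.6°.

|H| = 0.9999 (-0.0 dB), φ = -0.6°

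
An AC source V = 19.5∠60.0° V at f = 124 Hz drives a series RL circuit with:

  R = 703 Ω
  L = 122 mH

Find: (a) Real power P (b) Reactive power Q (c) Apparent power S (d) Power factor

Step 1 — Angular frequency: ω = 2π·f = 2π·124 = 779.1 rad/s.
Step 2 — Component impedances:
  R: Z = R = 703 Ω
  L: Z = jωL = j·779.1·0.122 = 0 + j95.05 Ω
Step 3 — Series combination: Z_total = R + L = 703 + j95.05 Ω = 709.4∠7.7° Ω.
Step 4 — Source phasor: V = 19.5∠60.0° V = 9.75 + j16.89 V.
Step 5 — Current: I = V / Z = 0.01681 + j0.02175 A = 0.02749∠52.3° A.
Step 6 — Complex power: S = V·I* = 0.5312 + j0.07182 VA.
Step 7 — Real power: P = Re(S) = 0.5312 W.
Step 8 — Reactive power: Q = Im(S) = 0.07182 VAR.
Step 9 — Apparent power: |S| = 0.536 VA.
Step 10 — Power factor: PF = P/|S| = 0.991 (lagging).

(a) P = 0.5312 W  (b) Q = 0.07182 VAR  (c) S = 0.536 VA  (d) PF = 0.991 (lagging)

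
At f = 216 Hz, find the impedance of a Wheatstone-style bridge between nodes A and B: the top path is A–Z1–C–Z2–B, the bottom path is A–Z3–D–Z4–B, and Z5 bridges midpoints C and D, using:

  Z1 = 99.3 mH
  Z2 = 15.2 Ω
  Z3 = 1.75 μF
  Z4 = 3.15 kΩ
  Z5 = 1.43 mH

Step 1 — Angular frequency: ω = 2π·f = 2π·216 = 1357 rad/s.
Step 2 — Component impedances:
  Z1: Z = jωL = j·1357·0.0993 = 0 + j134.8 Ω
  Z2: Z = R = 15.2 Ω
  Z3: Z = 1/(jωC) = -j/(ω·C) = 0 - j421 Ω
  Z4: Z = R = 3150 Ω
  Z5: Z = jωL = j·1357·0.00143 = 0 + j1.941 Ω
Step 3 — Bridge requires nodal analysis (the Z5 bridge couples midpoints C and D, so the two paths cannot be reduced to a simple series/parallel combination). Setting node B to ground and injecting 1 A at node A, the 3-node admittance system at A, C, D solves to V_A = Z_AB = 15.13 + j198.7 Ω = 199.2∠85.6° Ω.

Z = 15.13 + j198.7 Ω = 199.2∠85.6° Ω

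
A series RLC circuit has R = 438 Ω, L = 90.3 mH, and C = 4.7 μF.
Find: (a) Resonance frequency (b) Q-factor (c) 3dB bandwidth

Step 1 — Resonance: ω₀ = 1/√(LC) = 1/√(0.0903·4.7e-06) = 1535 rad/s.
Step 2 — f₀ = ω₀/(2π) = 244.3 Hz.
Step 3 — Series Q: Q = ω₀L/R = 1535·0.0903/438 = 0.3165.
Step 4 — Bandwidth: Δω = ω₀/Q = 4850 rad/s; BW = Δω/(2π) = 772 Hz.

(a) f₀ = 244.3 Hz  (b) Q = 0.3165  (c) BW = 772 Hz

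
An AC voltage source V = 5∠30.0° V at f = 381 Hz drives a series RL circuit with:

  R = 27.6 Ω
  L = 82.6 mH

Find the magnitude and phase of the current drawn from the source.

Step 1 — Angular frequency: ω = 2π·f = 2π·381 = 2394 rad/s.
Step 2 — Component impedances:
  R: Z = R = 27.6 Ω
  L: Z = jωL = j·2394·0.0826 = 0 + j197.7 Ω
Step 3 — Series combination: Z_total = R + L = 27.6 + j197.7 Ω = 199.7∠82.1° Ω.
Step 4 — Source phasor: V = 5∠30.0° V = 4.33 + j2.5 V.
Step 5 — Ohm's law: I = V / Z_total = (4.33 + j2.5) / (27.6 + j197.7) = 0.0154 - j0.01975 A.
Step 6 — Convert to polar: |I| = 0.02504 A, ∠I = -52.1°.

I = 0.02504∠-52.1° A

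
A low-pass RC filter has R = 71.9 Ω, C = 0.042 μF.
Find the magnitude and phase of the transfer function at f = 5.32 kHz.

Step 1 — Angular frequency: ω = 2π·5320 = 3.343e+04 rad/s.
Step 2 — Transfer function: H(jω) = 1/(1 + jωRC).
Step 3 — Denominator: 1 + jωRC = 1 + j·3.343e+04·71.9·4.2e-08 = 1 + j0.1009.
Step 4 — H = 0.9899 - j0.09992.
Step 5 — Magnitude: |H| = 0.9949 (-0.0 dB); phase: φ = -5.8°.

|H| = 0.9949 (-0.0 dB), φ = -5.8°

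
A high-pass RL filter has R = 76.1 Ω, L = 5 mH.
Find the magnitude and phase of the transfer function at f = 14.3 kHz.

Step 1 — Angular frequency: ω = 2π·1.43e+04 = 8.985e+04 rad/s.
Step 2 — Transfer function: H(jω) = jωL/(R + jωL).
Step 3 — Numerator jωL = j·449.2; denominator R + jωL = 76.1 + j449.2.
Step 4 — H = 0.9721 + j0.1647.
Step 5 — Magnitude: |H| = 0.986 (-0.1 dB); phase: φ = 9.6°.

|H| = 0.986 (-0.1 dB), φ = 9.6°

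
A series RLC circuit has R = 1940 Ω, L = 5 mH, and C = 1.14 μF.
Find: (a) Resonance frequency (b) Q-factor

Step 1 — Resonance condition Im(Z)=0 gives ω₀ = 1/√(LC).
Step 2 — ω₀ = 1/√(0.005·1.14e-06) = 1.325e+04 rad/s.
Step 3 — f₀ = ω₀/(2π) = 2108 Hz.
Step 4 — Series Q: Q = ω₀L/R = 1.325e+04·0.005/1940 = 0.03414.

(a) f₀ = 2108 Hz  (b) Q = 0.03414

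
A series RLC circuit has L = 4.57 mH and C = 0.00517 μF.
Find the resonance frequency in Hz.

Step 1 — Resonance condition Im(Z)=0 gives ω₀ = 1/√(LC).
Step 2 — ω₀ = 1/√(0.00457·5.17e-09) = 2.057e+05 rad/s.
Step 3 — f₀ = ω₀/(2π) = 3.274e+04 Hz.

f₀ = 3.274e+04 Hz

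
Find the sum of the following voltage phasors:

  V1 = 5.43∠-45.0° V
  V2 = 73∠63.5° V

Step 1 — Convert each phasor to rectangular form:
  V1 = 5.43·(cos(-45.0°) + j·sin(-45.0°)) = 3.84 - j3.84 V
  V2 = 73·(cos(63.5°) + j·sin(63.5°)) = 32.57 + j65.33 V
Step 2 — Sum components: V_total = 36.41 + j61.49 V.
Step 3 — Convert to polar: |V_total| = 71.46 V, ∠V_total = 59.4°.

V_total = 71.46∠59.4° V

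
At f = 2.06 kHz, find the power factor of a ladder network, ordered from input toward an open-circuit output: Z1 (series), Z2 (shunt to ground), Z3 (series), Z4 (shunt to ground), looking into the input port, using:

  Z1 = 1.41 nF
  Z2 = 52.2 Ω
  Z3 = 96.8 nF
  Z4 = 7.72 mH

Step 1 — Angular frequency: ω = 2π·f = 2π·2060 = 1.294e+04 rad/s.
Step 2 — Component impedances:
  Z1: Z = 1/(jωC) = -j/(ω·C) = 0 - j5.479e+04 Ω
  Z2: Z = R = 52.2 Ω
  Z3: Z = 1/(jωC) = -j/(ω·C) = 0 - j798.1 Ω
  Z4: Z = jωL = j·1.294e+04·0.00772 = 0 + j99.92 Ω
Step 3 — Ladder network (open output): work backward from the far end, alternating series and parallel combinations. Z_in = 51.91 - j5.48e+04 Ω = 5.48e+04∠-89.9° Ω.
Step 4 — Power factor: PF = cos(φ) = Re(Z)/|Z| = 51.91/5.48e+04 = 0.0009473.
Step 5 — Type: Im(Z) = -5.48e+04 ⇒ leading (phase φ = -89.9°).

PF = 0.0009473 (leading, φ = -89.9°)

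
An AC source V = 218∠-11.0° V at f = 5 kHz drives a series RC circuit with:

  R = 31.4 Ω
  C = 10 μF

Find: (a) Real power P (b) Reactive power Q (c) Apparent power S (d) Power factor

Step 1 — Angular frequency: ω = 2π·f = 2π·5000 = 3.142e+04 rad/s.
Step 2 — Component impedances:
  R: Z = R = 31.4 Ω
  C: Z = 1/(jωC) = -j/(ω·C) = 0 - j3.183 Ω
Step 3 — Series combination: Z_total = R + C = 31.4 - j3.183 Ω = 31.56∠-5.8° Ω.
Step 4 — Source phasor: V = 218∠-11.0° V = 214 - j41.6 V.
Step 5 — Current: I = V / Z = 6.879 - j0.6274 A = 6.907∠-5.2° A.
Step 6 — Complex power: S = V·I* = 1498 - j151.9 VA.
Step 7 — Real power: P = Re(S) = 1498 W.
Step 8 — Reactive power: Q = Im(S) = -151.9 VAR.
Step 9 — Apparent power: |S| = 1506 VA.
Step 10 — Power factor: PF = P/|S| = 0.9949 (leading).

(a) P = 1498 W  (b) Q = -151.9 VAR  (c) S = 1506 VA  (d) PF = 0.9949 (leading)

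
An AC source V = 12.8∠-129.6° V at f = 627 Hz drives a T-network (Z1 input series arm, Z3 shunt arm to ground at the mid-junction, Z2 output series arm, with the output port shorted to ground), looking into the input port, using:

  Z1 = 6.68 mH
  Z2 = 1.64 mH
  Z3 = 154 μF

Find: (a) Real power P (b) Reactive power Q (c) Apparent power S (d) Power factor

Step 1 — Angular frequency: ω = 2π·f = 2π·627 = 3940 rad/s.
Step 2 — Component impedances:
  Z1: Z = jωL = j·3940·0.00668 = 0 + j26.32 Ω
  Z2: Z = jωL = j·3940·0.00164 = 0 + j6.461 Ω
  Z3: Z = 1/(jωC) = -j/(ω·C) = 0 - j1.648 Ω
Step 3 — With the output port shorted to ground, the output series arm Z2 runs from the junction to ground; the shunt arm Z3 also runs from the junction to ground. They appear in parallel: Z3 || Z2 = 0 - j2.213 Ω.
Step 4 — Series with input arm Z1: Z_in = Z1 + (Z3 || Z2) = 0 + j24.1 Ω = 24.1∠90.0° Ω.
Step 5 — Source phasor: V = 12.8∠-129.6° V = -8.159 - j9.863 V.
Step 6 — Current: I = V / Z = -0.4092 + j0.3385 A = 0.531∠140.4° A.
Step 7 — Complex power: S = V·I* = 0 + j6.797 VA.
Step 8 — Real power: P = Re(S) = 0 W.
Step 9 — Reactive power: Q = Im(S) = 6.797 VAR.
Step 10 — Apparent power: |S| = 6.797 VA.
Step 11 — Power factor: PF = P/|S| = 0 (lagging).

(a) P = 0 W  (b) Q = 6.797 VAR  (c) S = 6.797 VA  (d) PF = 0 (lagging)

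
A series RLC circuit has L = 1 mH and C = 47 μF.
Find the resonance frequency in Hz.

Step 1 — Resonance condition Im(Z)=0 gives ω₀ = 1/√(LC).
Step 2 — ω₀ = 1/√(0.001·4.7e-05) = 4613 rad/s.
Step 3 — f₀ = ω₀/(2π) = 734.1 Hz.

f₀ = 734.1 Hz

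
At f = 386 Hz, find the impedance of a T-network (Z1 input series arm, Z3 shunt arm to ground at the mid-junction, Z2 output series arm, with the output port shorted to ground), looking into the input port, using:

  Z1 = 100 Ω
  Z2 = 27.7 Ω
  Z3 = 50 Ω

Step 1 — Angular frequency: ω = 2π·f = 2π·386 = 2425 rad/s.
Step 2 — Component impedances:
  Z1: Z = R = 100 Ω
  Z2: Z = R = 27.7 Ω
  Z3: Z = R = 50 Ω
Step 3 — With the output port shorted to ground, the output series arm Z2 runs from the junction to ground; the shunt arm Z3 also runs from the junction to ground. They appear in parallel: Z3 || Z2 = 17.82 Ω.
Step 4 — Series with input arm Z1: Z_in = Z1 + (Z3 || Z2) = 117.8 Ω = 117.8∠0.0° Ω.

Z = 117.8 Ω = 117.8∠0.0° Ω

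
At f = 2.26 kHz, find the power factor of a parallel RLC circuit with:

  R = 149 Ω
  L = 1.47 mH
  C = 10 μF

Step 1 — Angular frequency: ω = 2π·f = 2π·2260 = 1.42e+04 rad/s.
Step 2 — Component impedances:
  R: Z = R = 149 Ω
  L: Z = jωL = j·1.42e+04·0.00147 = 0 + j20.87 Ω
  C: Z = 1/(jωC) = -j/(ω·C) = 0 - j7.042 Ω
Step 3 — Parallel combination: 1/Z_total = 1/R + 1/L + 1/C; Z_total = 0.7542 - j10.57 Ω = 10.6∠-85.9° Ω.
Step 4 — Power factor: PF = cos(φ) = Re(Z)/|Z| = 0.7542/10.6 = 0.07115.
Step 5 — Type: Im(Z) = -10.57 ⇒ leading (phase φ = -85.9°).

PF = 0.07115 (leading, φ = -85.9°)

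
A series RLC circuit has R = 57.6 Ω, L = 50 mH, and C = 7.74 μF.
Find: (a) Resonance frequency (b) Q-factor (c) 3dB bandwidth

Step 1 — Resonance: ω₀ = 1/√(LC) = 1/√(0.05·7.74e-06) = 1607 rad/s.
Step 2 — f₀ = ω₀/(2π) = 255.8 Hz.
Step 3 — Series Q: Q = ω₀L/R = 1607·0.05/57.6 = 1.395.
Step 4 — Bandwidth: Δω = ω₀/Q = 1152 rad/s; BW = Δω/(2π) = 183.3 Hz.

(a) f₀ = 255.8 Hz  (b) Q = 1.395  (c) BW = 183.3 Hz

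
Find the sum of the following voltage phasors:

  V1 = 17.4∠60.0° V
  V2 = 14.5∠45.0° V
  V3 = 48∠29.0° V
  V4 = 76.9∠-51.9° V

Step 1 — Convert each phasor to rectangular form:
  V1 = 17.4·(cos(60.0°) + j·sin(60.0°)) = 8.7 + j15.07 V
  V2 = 14.5·(cos(45.0°) + j·sin(45.0°)) = 10.25 + j10.25 V
  V3 = 48·(cos(29.0°) + j·sin(29.0°)) = 41.98 + j23.27 V
  V4 = 76.9·(cos(-51.9°) + j·sin(-51.9°)) = 47.45 - j60.52 V
Step 2 — Sum components: V_total = 108.4 - j11.92 V.
Step 3 — Convert to polar: |V_total| = 109 V, ∠V_total = -6.3°.

V_total = 109∠-6.3° V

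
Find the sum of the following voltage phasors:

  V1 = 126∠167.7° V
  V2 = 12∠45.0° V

Step 1 — Convert each phasor to rectangular form:
  V1 = 126·(cos(167.7°) + j·sin(167.7°)) = -123.1 + j26.84 V
  V2 = 12·(cos(45.0°) + j·sin(45.0°)) = 8.485 + j8.485 V
Step 2 — Sum components: V_total = -114.6 + j35.33 V.
Step 3 — Convert to polar: |V_total| = 119.9 V, ∠V_total = 162.9°.

V_total = 119.9∠162.9° V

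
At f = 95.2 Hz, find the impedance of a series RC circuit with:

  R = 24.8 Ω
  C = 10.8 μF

Step 1 — Angular frequency: ω = 2π·f = 2π·95.2 = 598.2 rad/s.
Step 2 — Component impedances:
  R: Z = R = 24.8 Ω
  C: Z = 1/(jωC) = -j/(ω·C) = 0 - j154.8 Ω
Step 3 — Series combination: Z_total = R + C = 24.8 - j154.8 Ω = 156.8∠-80.9° Ω.

Z = 24.8 - j154.8 Ω = 156.8∠-80.9° Ω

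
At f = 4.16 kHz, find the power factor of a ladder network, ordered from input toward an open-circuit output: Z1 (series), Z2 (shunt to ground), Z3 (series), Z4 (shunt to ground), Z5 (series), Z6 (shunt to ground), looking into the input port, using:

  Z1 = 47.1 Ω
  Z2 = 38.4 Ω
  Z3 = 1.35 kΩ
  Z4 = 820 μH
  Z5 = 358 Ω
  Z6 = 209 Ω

Step 1 — Angular frequency: ω = 2π·f = 2π·4160 = 2.614e+04 rad/s.
Step 2 — Component impedances:
  Z1: Z = R = 47.1 Ω
  Z2: Z = R = 38.4 Ω
  Z3: Z = R = 1350 Ω
  Z4: Z = jωL = j·2.614e+04·0.00082 = 0 + j21.43 Ω
  Z5: Z = R = 358 Ω
  Z6: Z = R = 209 Ω
Step 3 — Ladder network (open output): work backward from the far end, alternating series and parallel combinations. Z_in = 84.44 + j0.01635 Ω = 84.44∠0.0° Ω.
Step 4 — Power factor: PF = cos(φ) = Re(Z)/|Z| = 84.44/84.44 = 1.
Step 5 — Type: Im(Z) = 0.01635 ⇒ lagging (phase φ = 0.0°).

PF = 1 (lagging, φ = 0.0°)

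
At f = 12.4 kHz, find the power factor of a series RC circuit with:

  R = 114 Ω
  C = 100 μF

Step 1 — Angular frequency: ω = 2π·f = 2π·1.24e+04 = 7.791e+04 rad/s.
Step 2 — Component impedances:
  R: Z = R = 114 Ω
  C: Z = 1/(jωC) = -j/(ω·C) = 0 - j0.1284 Ω
Step 3 — Series combination: Z_total = R + C = 114 - j0.1284 Ω = 114∠-0.1° Ω.
Step 4 — Power factor: PF = cos(φ) = Re(Z)/|Z| = 114/114 = 1.
Step 5 — Type: Im(Z) = -0.1284 ⇒ leading (phase φ = -0.1°).

PF = 1 (leading, φ = -0.1°)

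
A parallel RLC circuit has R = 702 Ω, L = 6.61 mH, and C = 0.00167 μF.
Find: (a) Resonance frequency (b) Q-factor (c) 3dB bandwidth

Step 1 — Resonance: ω₀ = 1/√(LC) = 1/√(0.00661·1.67e-09) = 3.01e+05 rad/s.
Step 2 — f₀ = ω₀/(2π) = 4.79e+04 Hz.
Step 3 — Parallel Q: Q = R/(ω₀L) = 702/(3.01e+05·0.00661) = 0.3529.
Step 4 — Bandwidth: Δω = ω₀/Q = 8.53e+05 rad/s; BW = Δω/(2π) = 1.358e+05 Hz.

(a) f₀ = 4.79e+04 Hz  (b) Q = 0.3529  (c) BW = 1.358e+05 Hz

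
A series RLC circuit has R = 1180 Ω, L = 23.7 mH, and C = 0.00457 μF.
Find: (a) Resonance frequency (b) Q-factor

Step 1 — Resonance condition Im(Z)=0 gives ω₀ = 1/√(LC).
Step 2 — ω₀ = 1/√(0.0237·4.57e-09) = 9.609e+04 rad/s.
Step 3 — f₀ = ω₀/(2π) = 1.529e+04 Hz.
Step 4 — Series Q: Q = ω₀L/R = 9.609e+04·0.0237/1180 = 1.93.

(a) f₀ = 1.529e+04 Hz  (b) Q = 1.93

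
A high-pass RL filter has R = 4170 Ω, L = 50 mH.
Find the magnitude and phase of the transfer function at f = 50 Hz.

Step 1 — Angular frequency: ω = 2π·50 = 314.2 rad/s.
Step 2 — Transfer function: H(jω) = jωL/(R + jωL).
Step 3 — Numerator jωL = j·15.71; denominator R + jωL = 4170 + j15.71.
Step 4 — H = 1.419e-05 + j0.003767.
Step 5 — Magnitude: |H| = 0.003767 (-48.5 dB); phase: φ = 89.8°.

|H| = 0.003767 (-48.5 dB), φ = 89.8°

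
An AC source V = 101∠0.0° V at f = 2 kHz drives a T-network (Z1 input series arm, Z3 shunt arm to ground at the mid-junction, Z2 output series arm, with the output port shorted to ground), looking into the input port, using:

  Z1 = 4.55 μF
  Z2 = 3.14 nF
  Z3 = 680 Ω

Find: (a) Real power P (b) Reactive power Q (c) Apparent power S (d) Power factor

Step 1 — Angular frequency: ω = 2π·f = 2π·2000 = 1.257e+04 rad/s.
Step 2 — Component impedances:
  Z1: Z = 1/(jωC) = -j/(ω·C) = 0 - j17.49 Ω
  Z2: Z = 1/(jωC) = -j/(ω·C) = 0 - j2.534e+04 Ω
  Z3: Z = R = 680 Ω
Step 3 — With the output port shorted to ground, the output series arm Z2 runs from the junction to ground; the shunt arm Z3 also runs from the junction to ground. They appear in parallel: Z3 || Z2 = 679.5 - j18.23 Ω.
Step 4 — Series with input arm Z1: Z_in = Z1 + (Z3 || Z2) = 679.5 - j35.72 Ω = 680.4∠-3.0° Ω.
Step 5 — Source phasor: V = 101∠0.0° V = 101 V.
Step 6 — Current: I = V / Z = 0.1482 + j0.007792 A = 0.1484∠3.0° A.
Step 7 — Complex power: S = V·I* = 14.97 - j0.787 VA.
Step 8 — Real power: P = Re(S) = 14.97 W.
Step 9 — Reactive power: Q = Im(S) = -0.787 VAR.
Step 10 — Apparent power: |S| = 14.99 VA.
Step 11 — Power factor: PF = P/|S| = 0.9986 (leading).

(a) P = 14.97 W  (b) Q = -0.787 VAR  (c) S = 14.99 VA  (d) PF = 0.9986 (leading)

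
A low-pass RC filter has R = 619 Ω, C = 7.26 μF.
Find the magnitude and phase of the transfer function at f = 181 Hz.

Step 1 — Angular frequency: ω = 2π·181 = 1137 rad/s.
Step 2 — Transfer function: H(jω) = 1/(1 + jωRC).
Step 3 — Denominator: 1 + jωRC = 1 + j·1137·619·7.26e-06 = 1 + j5.111.
Step 4 — H = 0.03687 - j0.1885.
Step 5 — Magnitude: |H| = 0.192 (-14.3 dB); phase: φ = -78.9°.

|H| = 0.192 (-14.3 dB), φ = -78.9°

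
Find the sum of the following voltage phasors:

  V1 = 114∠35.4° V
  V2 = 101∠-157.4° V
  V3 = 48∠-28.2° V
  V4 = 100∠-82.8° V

Step 1 — Convert each phasor to rectangular form:
  V1 = 114·(cos(35.4°) + j·sin(35.4°)) = 92.92 + j66.04 V
  V2 = 101·(cos(-157.4°) + j·sin(-157.4°)) = -93.24 - j38.81 V
  V3 = 48·(cos(-28.2°) + j·sin(-28.2°)) = 42.3 - j22.68 V
  V4 = 100·(cos(-82.8°) + j·sin(-82.8°)) = 12.53 - j99.21 V
Step 2 — Sum components: V_total = 54.52 - j94.67 V.
Step 3 — Convert to polar: |V_total| = 109.2 V, ∠V_total = -60.1°.

V_total = 109.2∠-60.1° V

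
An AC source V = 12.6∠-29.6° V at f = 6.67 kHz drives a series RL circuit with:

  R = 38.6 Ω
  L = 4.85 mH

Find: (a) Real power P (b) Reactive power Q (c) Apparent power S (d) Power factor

Step 1 — Angular frequency: ω = 2π·f = 2π·6670 = 4.191e+04 rad/s.
Step 2 — Component impedances:
  R: Z = R = 38.6 Ω
  L: Z = jωL = j·4.191e+04·0.00485 = 0 + j203.3 Ω
Step 3 — Series combination: Z_total = R + L = 38.6 + j203.3 Ω = 206.9∠79.2° Ω.
Step 4 — Source phasor: V = 12.6∠-29.6° V = 10.96 - j6.224 V.
Step 5 — Current: I = V / Z = -0.01967 - j0.05764 A = 0.0609∠-108.8° A.
Step 6 — Complex power: S = V·I* = 0.1432 + j0.7539 VA.
Step 7 — Real power: P = Re(S) = 0.1432 W.
Step 8 — Reactive power: Q = Im(S) = 0.7539 VAR.
Step 9 — Apparent power: |S| = 0.7674 VA.
Step 10 — Power factor: PF = P/|S| = 0.1866 (lagging).

(a) P = 0.1432 W  (b) Q = 0.7539 VAR  (c) S = 0.7674 VA  (d) PF = 0.1866 (lagging)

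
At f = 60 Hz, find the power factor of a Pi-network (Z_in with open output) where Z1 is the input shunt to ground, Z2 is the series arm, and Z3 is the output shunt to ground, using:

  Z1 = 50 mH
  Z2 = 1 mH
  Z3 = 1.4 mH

Step 1 — Angular frequency: ω = 2π·f = 2π·60 = 377 rad/s.
Step 2 — Component impedances:
  Z1: Z = jωL = j·377·0.05 = 0 + j18.85 Ω
  Z2: Z = jωL = j·377·0.001 = 0 + j0.377 Ω
  Z3: Z = jωL = j·377·0.0014 = 0 + j0.5278 Ω
Step 3 — With open output, the series arm Z2 and the output shunt Z3 appear in series to ground: Z2 + Z3 = 0 + j0.9048 Ω.
Step 4 — Parallel with input shunt Z1: Z_in = Z1 || (Z2 + Z3) = 0 + j0.8633 Ω = 0.8633∠90.0° Ω.
Step 5 — Power factor: PF = cos(φ) = Re(Z)/|Z| = -0/0.8633 = -0.
Step 6 — Type: Im(Z) = 0.8633 ⇒ lagging (phase φ = 90.0°).

PF = -0 (lagging, φ = 90.0°)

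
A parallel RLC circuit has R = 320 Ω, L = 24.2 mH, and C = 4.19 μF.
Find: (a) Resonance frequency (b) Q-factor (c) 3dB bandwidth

Step 1 — Resonance: ω₀ = 1/√(LC) = 1/√(0.0242·4.19e-06) = 3140 rad/s.
Step 2 — f₀ = ω₀/(2π) = 499.8 Hz.
Step 3 — Parallel Q: Q = R/(ω₀L) = 320/(3140·0.0242) = 4.211.
Step 4 — Bandwidth: Δω = ω₀/Q = 745.8 rad/s; BW = Δω/(2π) = 118.7 Hz.

(a) f₀ = 499.8 Hz  (b) Q = 4.211  (c) BW = 118.7 Hz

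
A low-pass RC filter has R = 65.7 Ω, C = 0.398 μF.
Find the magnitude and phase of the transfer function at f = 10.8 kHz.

Step 1 — Angular frequency: ω = 2π·1.08e+04 = 6.786e+04 rad/s.
Step 2 — Transfer function: H(jω) = 1/(1 + jωRC).
Step 3 — Denominator: 1 + jωRC = 1 + j·6.786e+04·65.7·3.98e-07 = 1 + j1.774.
Step 4 — H = 0.2411 - j0.4277.
Step 5 — Magnitude: |H| = 0.491 (-6.2 dB); phase: φ = -60.6°.

|H| = 0.491 (-6.2 dB), φ = -60.6°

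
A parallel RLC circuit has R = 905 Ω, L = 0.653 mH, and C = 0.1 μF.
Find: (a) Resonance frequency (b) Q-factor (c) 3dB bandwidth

Step 1 — Resonance: ω₀ = 1/√(LC) = 1/√(0.000653·1e-07) = 1.237e+05 rad/s.
Step 2 — f₀ = ω₀/(2π) = 1.97e+04 Hz.
Step 3 — Parallel Q: Q = R/(ω₀L) = 905/(1.237e+05·0.000653) = 11.2.
Step 4 — Bandwidth: Δω = ω₀/Q = 1.105e+04 rad/s; BW = Δω/(2π) = 1759 Hz.

(a) f₀ = 1.97e+04 Hz  (b) Q = 11.2  (c) BW = 1759 Hz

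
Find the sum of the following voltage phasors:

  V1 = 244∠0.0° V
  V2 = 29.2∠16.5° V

Step 1 — Convert each phasor to rectangular form:
  V1 = 244·(cos(0.0°) + j·sin(0.0°)) = 244 V
  V2 = 29.2·(cos(16.5°) + j·sin(16.5°)) = 28 + j8.293 V
Step 2 — Sum components: V_total = 272 + j8.293 V.
Step 3 — Convert to polar: |V_total| = 272.1 V, ∠V_total = 1.7°.

V_total = 272.1∠1.7° V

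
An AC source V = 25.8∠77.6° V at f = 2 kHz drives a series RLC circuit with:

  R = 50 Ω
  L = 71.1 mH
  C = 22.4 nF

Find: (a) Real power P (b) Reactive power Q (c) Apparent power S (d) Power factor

Step 1 — Angular frequency: ω = 2π·f = 2π·2000 = 1.257e+04 rad/s.
Step 2 — Component impedances:
  R: Z = R = 50 Ω
  L: Z = jωL = j·1.257e+04·0.0711 = 0 + j893.5 Ω
  C: Z = 1/(jωC) = -j/(ω·C) = 0 - j3553 Ω
Step 3 — Series combination: Z_total = R + L + C = 50 - j2659 Ω = 2660∠-88.9° Ω.
Step 4 — Source phasor: V = 25.8∠77.6° V = 5.54 + j25.2 V.
Step 5 — Current: I = V / Z = -0.009434 + j0.002261 A = 0.009701∠166.5° A.
Step 6 — Complex power: S = V·I* = 0.004705 - j0.2502 VA.
Step 7 — Real power: P = Re(S) = 0.004705 W.
Step 8 — Reactive power: Q = Im(S) = -0.2502 VAR.
Step 9 — Apparent power: |S| = 0.2503 VA.
Step 10 — Power factor: PF = P/|S| = 0.0188 (leading).

(a) P = 0.004705 W  (b) Q = -0.2502 VAR  (c) S = 0.2503 VA  (d) PF = 0.0188 (leading)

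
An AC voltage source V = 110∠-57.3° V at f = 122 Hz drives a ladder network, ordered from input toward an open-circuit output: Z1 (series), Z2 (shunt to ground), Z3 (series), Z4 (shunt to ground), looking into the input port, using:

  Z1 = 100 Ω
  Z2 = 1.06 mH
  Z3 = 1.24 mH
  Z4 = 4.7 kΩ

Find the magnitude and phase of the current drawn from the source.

Step 1 — Angular frequency: ω = 2π·f = 2π·122 = 766.5 rad/s.
Step 2 — Component impedances:
  Z1: Z = R = 100 Ω
  Z2: Z = jωL = j·766.5·0.00106 = 0 + j0.8125 Ω
  Z3: Z = jωL = j·766.5·0.00124 = 0 + j0.9505 Ω
  Z4: Z = R = 4700 Ω
Step 3 — Ladder network (open output): work backward from the far end, alternating series and parallel combinations. Z_in = 100 + j0.8125 Ω = 100∠0.5° Ω.
Step 4 — Source phasor: V = 110∠-57.3° V = 59.43 - j92.57 V.
Step 5 — Ohm's law: I = V / Z_total = (59.43 - j92.57) / (100 + j0.8125) = 0.5867 - j0.9304 A.
Step 6 — Convert to polar: |I| = 1.1 A, ∠I = -57.8°.

I = 1.1∠-57.8° A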